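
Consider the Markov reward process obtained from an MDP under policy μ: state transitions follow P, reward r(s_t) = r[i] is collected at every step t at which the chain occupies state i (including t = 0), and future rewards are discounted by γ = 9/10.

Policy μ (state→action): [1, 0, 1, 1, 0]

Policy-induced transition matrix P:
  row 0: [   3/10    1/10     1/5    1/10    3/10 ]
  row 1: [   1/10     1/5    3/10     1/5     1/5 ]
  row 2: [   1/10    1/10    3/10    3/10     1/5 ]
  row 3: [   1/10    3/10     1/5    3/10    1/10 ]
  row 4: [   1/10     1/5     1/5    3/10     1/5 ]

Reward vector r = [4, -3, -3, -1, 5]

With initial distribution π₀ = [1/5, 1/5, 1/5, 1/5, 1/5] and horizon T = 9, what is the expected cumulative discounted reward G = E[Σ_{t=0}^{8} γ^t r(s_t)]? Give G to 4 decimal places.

t=0: π = [0.2000, 0.2000, 0.2000, 0.2000, 0.2000], E[r] = 0.4000, γ^t·E[r] = 0.400000, running G = 0.400000
t=1: π = [0.1400, 0.1800, 0.2400, 0.2400, 0.2000], E[r] = 0.0600, γ^t·E[r] = 0.054000, running G = 0.454000
t=2: π = [0.1280, 0.1860, 0.2420, 0.2540, 0.1900], E[r] = -0.0760, γ^t·E[r] = -0.061560, running G = 0.392440
t=3: π = [0.1256, 0.1884, 0.2428, 0.2558, 0.1874], E[r] = -0.1100, γ^t·E[r] = -0.080190, running G = 0.312250
t=4: π = [0.1251, 0.1887, 0.2431, 0.2560, 0.1870], E[r] = -0.1162, γ^t·E[r] = -0.076265, running G = 0.235985
t=5: π = [0.1250, 0.1888, 0.2432, 0.2561, 0.1869], E[r] = -0.1174, γ^t·E[r] = -0.069302, running G = 0.166683
t=6: π = [0.1250, 0.1888, 0.2432, 0.2561, 0.1869], E[r] = -0.1176, γ^t·E[r] = -0.062494, running G = 0.104188
t=7: π = [0.1250, 0.1888, 0.2432, 0.2561, 0.1869], E[r] = -0.1176, γ^t·E[r] = -0.056268, running G = 0.047920
t=8: π = [0.1250, 0.1888, 0.2432, 0.2561, 0.1869], E[r] = -0.1177, γ^t·E[r] = -0.050646, running G = -0.002726

G = -0.0027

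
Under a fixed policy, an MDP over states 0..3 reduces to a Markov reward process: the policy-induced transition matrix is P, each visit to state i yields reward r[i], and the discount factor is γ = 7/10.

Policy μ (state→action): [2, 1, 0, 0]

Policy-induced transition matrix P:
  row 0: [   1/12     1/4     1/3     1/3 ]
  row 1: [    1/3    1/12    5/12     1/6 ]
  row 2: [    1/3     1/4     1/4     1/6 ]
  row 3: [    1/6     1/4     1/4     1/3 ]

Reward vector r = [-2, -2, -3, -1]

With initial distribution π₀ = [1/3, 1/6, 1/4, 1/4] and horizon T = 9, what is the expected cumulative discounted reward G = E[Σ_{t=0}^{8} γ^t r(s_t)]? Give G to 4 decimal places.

t=0: π = [0.3333, 0.1667, 0.2500, 0.2500], E[r] = -2.0000, γ^t·E[r] = -2.000000, running G = -2.000000
t=1: π = [0.2083, 0.2222, 0.3056, 0.2639], E[r] = -2.0417, γ^t·E[r] = -1.429167, running G = -3.429167
t=2: π = [0.2373, 0.2130, 0.3044, 0.2454], E[r] = -2.0590, γ^t·E[r] = -1.008924, running G = -4.438090
t=3: π = [0.2331, 0.2145, 0.3053, 0.2471], E[r] = -2.0582, γ^t·E[r] = -0.705949, running G = -5.144039
t=4: π = [0.2339, 0.2142, 0.3052, 0.2467], E[r] = -2.0585, γ^t·E[r] = -0.494239, running G = -5.638278
t=5: π = [0.2337, 0.2143, 0.3052, 0.2468], E[r] = -2.0584, γ^t·E[r] = -0.345961, running G = -5.984240
t=6: π = [0.2338, 0.2143, 0.3052, 0.2468], E[r] = -2.0584, γ^t·E[r] = -0.242174, running G = -6.226413
t=7: π = [0.2338, 0.2143, 0.3052, 0.2468], E[r] = -2.0584, γ^t·E[r] = -0.169521, running G = -6.395935
t=8: π = [0.2338, 0.2143, 0.3052, 0.2468], E[r] = -2.0584, γ^t·E[r] = -0.118665, running G = -6.514600

G = -6.5146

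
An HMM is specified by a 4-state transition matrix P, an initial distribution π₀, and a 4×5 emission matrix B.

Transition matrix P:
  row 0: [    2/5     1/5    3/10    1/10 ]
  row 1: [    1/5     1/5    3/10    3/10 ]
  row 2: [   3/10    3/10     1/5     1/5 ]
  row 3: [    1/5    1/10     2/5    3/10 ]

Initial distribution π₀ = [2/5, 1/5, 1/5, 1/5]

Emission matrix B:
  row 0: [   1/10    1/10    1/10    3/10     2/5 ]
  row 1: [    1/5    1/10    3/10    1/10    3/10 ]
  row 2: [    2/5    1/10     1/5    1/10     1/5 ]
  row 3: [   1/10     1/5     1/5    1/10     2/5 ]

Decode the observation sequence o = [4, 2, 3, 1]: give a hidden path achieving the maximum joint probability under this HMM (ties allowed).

path = [0, 2, 0, 0]

t=0: δ = [1.600e-01, 6.000e-02, 4.000e-02, 8.000e-02]  (obs o_0=4)
t=1: δ = [6.400e-03, 9.600e-03, 9.600e-03, 4.800e-03]  ψ = [0, 0, 0, 3]  (obs o_1=2)
t=2: δ = [8.640e-04, 2.880e-04, 2.880e-04, 2.880e-04]  ψ = [2, 2, 1, 1]  (obs o_2=3)
t=3: δ = [3.456e-05, 1.728e-05, 2.592e-05, 1.728e-05]  ψ = [0, 0, 0, 0]  (obs o_3=1)
backtrack: best end state = 0; path = [0, 2, 0, 0]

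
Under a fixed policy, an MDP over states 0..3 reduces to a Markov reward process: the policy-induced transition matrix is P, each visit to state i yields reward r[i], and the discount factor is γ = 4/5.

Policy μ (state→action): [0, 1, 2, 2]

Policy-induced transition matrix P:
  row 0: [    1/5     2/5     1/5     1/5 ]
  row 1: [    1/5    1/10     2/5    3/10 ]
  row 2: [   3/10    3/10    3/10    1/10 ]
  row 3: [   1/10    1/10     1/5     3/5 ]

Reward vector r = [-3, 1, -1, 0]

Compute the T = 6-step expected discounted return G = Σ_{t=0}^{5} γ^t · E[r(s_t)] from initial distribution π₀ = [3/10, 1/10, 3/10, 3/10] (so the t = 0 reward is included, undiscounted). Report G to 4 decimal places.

G = -2.7978

t=0: π = [0.3000, 0.1000, 0.3000, 0.3000], E[r] = -1.1000, γ^t·E[r] = -1.100000, running G = -1.100000
t=1: π = [0.2000, 0.2500, 0.2500, 0.3000], E[r] = -0.6000, γ^t·E[r] = -0.480000, running G = -1.580000
t=2: π = [0.1950, 0.2100, 0.2750, 0.3200], E[r] = -0.6500, γ^t·E[r] = -0.416000, running G = -1.996000
t=3: π = [0.1955, 0.2135, 0.2695, 0.3215], E[r] = -0.6425, γ^t·E[r] = -0.328960, running G = -2.324960
t=4: π = [0.1948, 0.2126, 0.2697, 0.3230], E[r] = -0.6415, γ^t·E[r] = -0.262758, running G = -2.587718
t=5: π = [0.1947, 0.2124, 0.2695, 0.3235], E[r] = -0.6411, γ^t·E[r] = -0.210076, running G = -2.797794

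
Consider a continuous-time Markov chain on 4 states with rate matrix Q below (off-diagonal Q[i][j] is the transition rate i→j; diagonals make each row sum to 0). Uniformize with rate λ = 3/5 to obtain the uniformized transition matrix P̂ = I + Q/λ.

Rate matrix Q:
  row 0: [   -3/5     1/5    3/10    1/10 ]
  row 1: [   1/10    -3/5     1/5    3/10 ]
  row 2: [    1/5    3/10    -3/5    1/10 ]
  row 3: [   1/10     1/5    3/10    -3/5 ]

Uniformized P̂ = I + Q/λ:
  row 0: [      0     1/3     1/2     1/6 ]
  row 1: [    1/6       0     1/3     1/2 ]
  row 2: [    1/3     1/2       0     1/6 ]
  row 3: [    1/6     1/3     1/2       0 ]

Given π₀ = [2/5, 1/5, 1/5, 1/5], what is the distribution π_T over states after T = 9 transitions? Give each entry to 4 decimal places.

π = [0.1859, 0.2876, 0.3013, 0.2252]

t=0: π = [0.4000, 0.2000, 0.2000, 0.2000]
t=1: π = [0.1333, 0.3000, 0.3667, 0.2000]
t=2: π = [0.2056, 0.2944, 0.2667, 0.2333]
t=3: π = [0.1769, 0.2796, 0.3176, 0.2259]
t=4: π = [0.1901, 0.2931, 0.2946, 0.2222]
t=5: π = [0.1841, 0.2847, 0.3039, 0.2273]
t=6: π = [0.1866, 0.2891, 0.3006, 0.2237]
t=7: π = [0.1857, 0.2871, 0.3015, 0.2257]
t=8: π = [0.1860, 0.2879, 0.3014, 0.2247]
t=9: π = [0.1859, 0.2876, 0.3013, 0.2252]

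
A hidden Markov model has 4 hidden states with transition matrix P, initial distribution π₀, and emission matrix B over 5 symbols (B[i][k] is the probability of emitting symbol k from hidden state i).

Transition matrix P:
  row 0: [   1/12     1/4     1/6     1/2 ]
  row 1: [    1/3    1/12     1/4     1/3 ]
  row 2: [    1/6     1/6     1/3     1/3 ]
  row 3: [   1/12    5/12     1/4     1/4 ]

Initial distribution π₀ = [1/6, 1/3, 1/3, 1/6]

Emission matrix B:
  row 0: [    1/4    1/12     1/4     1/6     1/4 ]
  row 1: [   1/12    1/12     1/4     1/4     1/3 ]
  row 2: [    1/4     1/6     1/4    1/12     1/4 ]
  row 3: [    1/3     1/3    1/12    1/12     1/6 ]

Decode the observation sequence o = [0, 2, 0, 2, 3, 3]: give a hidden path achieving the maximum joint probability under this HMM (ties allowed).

t=0: δ = [4.167e-02, 2.778e-02, 8.333e-02, 5.556e-02]  (obs o_0=0)
t=1: δ = [3.472e-03, 5.787e-03, 6.944e-03, 2.315e-03]  ψ = [2, 3, 2, 2]  (obs o_1=2)
t=2: δ = [4.823e-04, 9.645e-05, 5.787e-04, 7.716e-04]  ψ = [1, 2, 2, 2]  (obs o_2=0)
t=3: δ = [2.411e-05, 8.038e-05, 4.823e-05, 2.009e-05]  ψ = [2, 3, 2, 0]  (obs o_3=2)
t=4: δ = [4.465e-06, 2.093e-06, 1.674e-06, 2.233e-06]  ψ = [1, 3, 1, 1]  (obs o_4=3)
t=5: δ = [1.163e-07, 2.791e-07, 6.202e-08, 1.861e-07]  ψ = [1, 0, 0, 0]  (obs o_5=3)
backtrack: best end state = 1; path = [2, 2, 3, 1, 0, 1]

path = [2, 2, 3, 1, 0, 1]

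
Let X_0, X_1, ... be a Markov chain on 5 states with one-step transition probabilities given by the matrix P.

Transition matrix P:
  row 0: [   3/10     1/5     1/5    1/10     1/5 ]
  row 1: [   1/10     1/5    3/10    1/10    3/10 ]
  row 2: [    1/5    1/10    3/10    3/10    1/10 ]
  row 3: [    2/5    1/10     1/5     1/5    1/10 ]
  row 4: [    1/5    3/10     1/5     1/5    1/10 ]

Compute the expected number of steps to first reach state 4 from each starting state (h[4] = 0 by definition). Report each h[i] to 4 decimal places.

First-step conditioning: h[4] = 0; for i ≠ 4, h[i] = 1 + Σ_k P[i][k]·h[k].
  h[0] = 1 + 3/10·h[0] + 1/5·h[1] + 1/5·h[2] + 1/10·h[3]
  h[1] = 1 + 1/10·h[0] + 1/5·h[1] + 3/10·h[2] + 1/10·h[3]
  h[2] = 1 + 1/5·h[0] + 1/10·h[1] + 3/10·h[2] + 3/10·h[3]
  h[3] = 1 + 2/5·h[0] + 1/10·h[1] + 1/5·h[2] + 1/5·h[3]
Solving the 4×4 linear system over states ≠ 4 gives exactly h = [8210/1441, 7510/1441, 9420/1441, 9200/1441, 0] (h[4] = 0 is the target).

h = [5.6974, 5.2117, 6.5371, 6.3845, 0.0000]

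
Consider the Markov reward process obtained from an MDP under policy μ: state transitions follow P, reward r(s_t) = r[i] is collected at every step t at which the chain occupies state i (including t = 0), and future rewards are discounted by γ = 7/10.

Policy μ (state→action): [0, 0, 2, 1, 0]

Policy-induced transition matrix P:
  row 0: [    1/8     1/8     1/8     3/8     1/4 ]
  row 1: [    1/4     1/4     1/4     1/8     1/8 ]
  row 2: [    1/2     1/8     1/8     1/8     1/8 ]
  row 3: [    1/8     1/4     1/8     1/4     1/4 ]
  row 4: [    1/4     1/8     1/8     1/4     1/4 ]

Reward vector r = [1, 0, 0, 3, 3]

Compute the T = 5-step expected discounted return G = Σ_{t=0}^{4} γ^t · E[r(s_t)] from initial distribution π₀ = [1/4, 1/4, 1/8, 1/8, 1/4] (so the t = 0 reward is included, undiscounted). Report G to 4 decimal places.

t=0: π = [0.2500, 0.2500, 0.1250, 0.1250, 0.2500], E[r] = 1.3750, γ^t·E[r] = 1.375000, running G = 1.375000
t=1: π = [0.2344, 0.1719, 0.1563, 0.2344, 0.2031], E[r] = 1.5469, γ^t·E[r] = 1.082813, running G = 2.457813
t=2: π = [0.2305, 0.1758, 0.1465, 0.2383, 0.2090], E[r] = 1.5723, γ^t·E[r] = 0.770410, running G = 3.228223
t=3: π = [0.2280, 0.1768, 0.1470, 0.2385, 0.2097], E[r] = 1.5728, γ^t·E[r] = 0.539455, running G = 3.767677
t=4: π = [0.2284, 0.1769, 0.1471, 0.2380, 0.2095], E[r] = 1.5711, γ^t·E[r] = 0.377230, running G = 4.144907

G = 4.1449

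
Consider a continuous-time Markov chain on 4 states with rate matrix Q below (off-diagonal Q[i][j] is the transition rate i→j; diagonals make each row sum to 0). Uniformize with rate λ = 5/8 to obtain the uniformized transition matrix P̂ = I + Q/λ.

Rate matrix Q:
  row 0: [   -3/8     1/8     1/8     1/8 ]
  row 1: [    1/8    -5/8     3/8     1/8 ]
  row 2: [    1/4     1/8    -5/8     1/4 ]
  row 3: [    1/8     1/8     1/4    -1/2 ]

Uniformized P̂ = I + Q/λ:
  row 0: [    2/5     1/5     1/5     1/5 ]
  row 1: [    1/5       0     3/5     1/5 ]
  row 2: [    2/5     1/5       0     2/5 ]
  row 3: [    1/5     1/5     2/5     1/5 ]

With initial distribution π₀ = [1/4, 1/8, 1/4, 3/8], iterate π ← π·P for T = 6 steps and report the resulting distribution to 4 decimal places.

t=0: π = [0.2500, 0.1250, 0.2500, 0.3750]
t=1: π = [0.3000, 0.1750, 0.2750, 0.2500]
t=2: π = [0.3150, 0.1650, 0.2650, 0.2550]
t=3: π = [0.3160, 0.1670, 0.2640, 0.2530]
t=4: π = [0.3160, 0.1666, 0.2646, 0.2528]
t=5: π = [0.3161, 0.1667, 0.2643, 0.2529]
t=6: π = [0.3161, 0.1667, 0.2644, 0.2529]

π = [0.3161, 0.1667, 0.2644, 0.2529]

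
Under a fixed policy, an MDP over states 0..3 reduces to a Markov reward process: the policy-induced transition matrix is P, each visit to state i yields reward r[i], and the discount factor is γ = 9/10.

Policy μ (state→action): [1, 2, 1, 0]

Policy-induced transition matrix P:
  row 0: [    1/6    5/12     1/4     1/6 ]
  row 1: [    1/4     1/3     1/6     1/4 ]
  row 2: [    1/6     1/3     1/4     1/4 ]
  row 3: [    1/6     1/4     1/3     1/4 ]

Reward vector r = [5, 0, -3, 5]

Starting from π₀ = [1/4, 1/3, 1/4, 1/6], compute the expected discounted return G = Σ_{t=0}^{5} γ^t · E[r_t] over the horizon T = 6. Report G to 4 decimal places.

t=0: π = [0.2500, 0.3333, 0.2500, 0.1667], E[r] = 1.3333, γ^t·E[r] = 1.333333, running G = 1.333333
t=1: π = [0.1944, 0.3403, 0.2361, 0.2292], E[r] = 1.4097, γ^t·E[r] = 1.268750, running G = 2.602083
t=2: π = [0.1950, 0.3304, 0.2407, 0.2338], E[r] = 1.4219, γ^t·E[r] = 1.151719, running G = 3.753802
t=3: π = [0.1942, 0.3301, 0.2419, 0.2337], E[r] = 1.4139, γ^t·E[r] = 1.030746, running G = 4.784548
t=4: π = [0.1942, 0.3300, 0.2420, 0.2338], E[r] = 1.4140, γ^t·E[r] = 0.927756, running G = 5.712304
t=5: π = [0.1942, 0.3300, 0.2420, 0.2338], E[r] = 1.4140, γ^t·E[r] = 0.834952, running G = 6.547256

G = 6.5473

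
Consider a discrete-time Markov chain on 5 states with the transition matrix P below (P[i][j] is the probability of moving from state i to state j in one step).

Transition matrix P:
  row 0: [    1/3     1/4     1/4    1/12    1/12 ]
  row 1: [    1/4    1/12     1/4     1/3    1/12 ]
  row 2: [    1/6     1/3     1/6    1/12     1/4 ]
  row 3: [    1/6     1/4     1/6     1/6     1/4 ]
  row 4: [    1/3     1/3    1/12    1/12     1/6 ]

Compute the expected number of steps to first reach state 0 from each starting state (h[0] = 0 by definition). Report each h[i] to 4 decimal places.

First-step conditioning: h[0] = 0; for i ≠ 0, h[i] = 1 + Σ_k P[i][k]·h[k].
  h[1] = 1 + 1/12·h[1] + 1/4·h[2] + 1/3·h[3] + 1/12·h[4]
  h[2] = 1 + 1/3·h[1] + 1/6·h[2] + 1/12·h[3] + 1/4·h[4]
  h[3] = 1 + 1/4·h[1] + 1/6·h[2] + 1/6·h[3] + 1/4·h[4]
  h[4] = 1 + 1/3·h[1] + 1/12·h[2] + 1/12·h[3] + 1/6·h[4]
Solving the 4×4 linear system over states ≠ 0 gives exactly h = [0, 8340/1921, 8736/1921, 516/113, 7392/1921] (h[0] = 0 is the target).

h = [0.0000, 4.3415, 4.5476, 4.5664, 3.8480]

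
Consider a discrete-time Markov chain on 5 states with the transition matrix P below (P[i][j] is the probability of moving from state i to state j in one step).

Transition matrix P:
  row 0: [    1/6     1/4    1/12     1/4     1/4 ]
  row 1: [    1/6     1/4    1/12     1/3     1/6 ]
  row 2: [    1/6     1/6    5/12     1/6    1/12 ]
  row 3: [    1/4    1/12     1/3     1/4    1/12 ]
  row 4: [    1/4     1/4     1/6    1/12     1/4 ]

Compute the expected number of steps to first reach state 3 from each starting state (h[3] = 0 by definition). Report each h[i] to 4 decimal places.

h = [4.4833, 4.0445, 4.9030, 0.0000, 5.2655]

First-step conditioning: h[3] = 0; for i ≠ 3, h[i] = 1 + Σ_k P[i][k]·h[k].
  h[0] = 1 + 1/6·h[0] + 1/4·h[1] + 1/12·h[2] + 1/4·h[4]
  h[1] = 1 + 1/6·h[0] + 1/4·h[1] + 1/12·h[2] + 1/6·h[4]
  h[2] = 1 + 1/6·h[0] + 1/6·h[1] + 5/12·h[2] + 1/12·h[4]
  h[4] = 1 + 1/4·h[0] + 1/4·h[1] + 1/6·h[2] + 1/4·h[4]
Solving the 4×4 linear system over states ≠ 3 gives exactly h = [2820/629, 2544/629, 3084/629, 0, 3312/629] (h[3] = 0 is the target).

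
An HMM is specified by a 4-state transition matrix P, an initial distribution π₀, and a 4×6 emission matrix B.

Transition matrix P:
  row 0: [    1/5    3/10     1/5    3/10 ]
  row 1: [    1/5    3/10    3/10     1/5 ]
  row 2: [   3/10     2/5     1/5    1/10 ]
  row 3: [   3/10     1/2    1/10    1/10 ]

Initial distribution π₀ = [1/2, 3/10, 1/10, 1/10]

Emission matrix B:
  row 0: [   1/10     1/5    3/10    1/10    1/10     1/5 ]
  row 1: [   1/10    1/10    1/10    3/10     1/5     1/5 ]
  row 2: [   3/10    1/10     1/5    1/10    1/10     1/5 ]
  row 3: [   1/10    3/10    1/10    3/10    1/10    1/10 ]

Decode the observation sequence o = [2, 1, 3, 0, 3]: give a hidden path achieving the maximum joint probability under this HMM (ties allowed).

t=0: δ = [1.500e-01, 3.000e-02, 2.000e-02, 1.000e-02]  (obs o_0=2)
t=1: δ = [6.000e-03, 4.500e-03, 3.000e-03, 1.350e-02]  ψ = [0, 0, 0, 0]  (obs o_1=1)
t=2: δ = [4.050e-04, 2.025e-03, 1.350e-04, 5.400e-04]  ψ = [3, 3, 1, 0]  (obs o_2=3)
t=3: δ = [4.050e-05, 6.075e-05, 1.823e-04, 4.050e-05]  ψ = [1, 1, 1, 1]  (obs o_3=0)
t=4: δ = [5.467e-06, 2.187e-05, 3.645e-06, 5.467e-06]  ψ = [2, 2, 2, 2]  (obs o_4=3)
backtrack: best end state = 1; path = [0, 3, 1, 2, 1]

path = [0, 3, 1, 2, 1]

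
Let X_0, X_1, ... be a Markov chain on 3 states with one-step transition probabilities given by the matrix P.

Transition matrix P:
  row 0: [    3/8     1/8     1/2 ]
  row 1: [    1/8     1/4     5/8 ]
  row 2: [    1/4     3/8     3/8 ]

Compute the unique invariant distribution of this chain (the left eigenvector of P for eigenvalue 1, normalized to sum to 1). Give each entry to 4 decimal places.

Balance equations π_j = Σ_i π_i·P[i][j]:
  π_0 = 3/8·π_0 + 1/8·π_1 + 1/4·π_2
  π_1 = 1/8·π_0 + 1/4·π_1 + 3/8·π_2
  normalize: π_0 + π_1 + π_2 = 1
Solving the linear system gives exactly π = [15/61, 17/61, 29/61].

π = [0.2459, 0.2787, 0.4754]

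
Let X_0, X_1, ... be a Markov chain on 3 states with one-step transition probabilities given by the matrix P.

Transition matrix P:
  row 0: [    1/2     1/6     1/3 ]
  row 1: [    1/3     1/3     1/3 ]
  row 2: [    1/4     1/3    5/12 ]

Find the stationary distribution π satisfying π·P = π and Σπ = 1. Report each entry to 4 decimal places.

π = [0.3636, 0.2727, 0.3636]

Balance equations π_j = Σ_i π_i·P[i][j]:
  π_0 = 1/2·π_0 + 1/3·π_1 + 1/4·π_2
  π_1 = 1/6·π_0 + 1/3·π_1 + 1/3·π_2
  normalize: π_0 + π_1 + π_2 = 1
Solving the linear system gives exactly π = [4/11, 3/11, 4/11].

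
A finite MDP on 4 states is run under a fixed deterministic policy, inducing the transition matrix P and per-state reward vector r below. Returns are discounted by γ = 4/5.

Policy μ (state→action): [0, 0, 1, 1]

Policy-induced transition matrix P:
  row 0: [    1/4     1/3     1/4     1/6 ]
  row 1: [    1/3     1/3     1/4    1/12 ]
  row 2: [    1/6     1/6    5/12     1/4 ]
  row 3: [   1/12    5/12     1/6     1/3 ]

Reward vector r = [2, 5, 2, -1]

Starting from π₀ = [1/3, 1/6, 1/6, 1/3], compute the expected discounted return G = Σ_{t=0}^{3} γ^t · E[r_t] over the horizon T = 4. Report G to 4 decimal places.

t=0: π = [0.3333, 0.1667, 0.1667, 0.3333], E[r] = 1.5000, γ^t·E[r] = 1.500000, running G = 1.500000
t=1: π = [0.1944, 0.3333, 0.2500, 0.2222], E[r] = 2.3333, γ^t·E[r] = 1.866667, running G = 3.366667
t=2: π = [0.2199, 0.3102, 0.2731, 0.1968], E[r] = 2.3403, γ^t·E[r] = 1.497778, running G = 4.864444
t=3: π = [0.2203, 0.3042, 0.2791, 0.1964], E[r] = 2.3235, γ^t·E[r] = 1.189630, running G = 6.054074

G = 6.0541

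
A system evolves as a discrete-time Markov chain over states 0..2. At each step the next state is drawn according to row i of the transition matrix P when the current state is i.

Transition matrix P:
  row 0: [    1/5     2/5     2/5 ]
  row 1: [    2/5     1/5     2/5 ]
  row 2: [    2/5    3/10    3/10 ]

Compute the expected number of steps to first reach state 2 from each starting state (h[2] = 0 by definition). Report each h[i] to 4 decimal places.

First-step conditioning: h[2] = 0; for i ≠ 2, h[i] = 1 + Σ_k P[i][k]·h[k].
  h[0] = 1 + 1/5·h[0] + 2/5·h[1]
  h[1] = 1 + 2/5·h[0] + 1/5·h[1]
Solving the 2×2 linear system over states ≠ 2 gives exactly h = [5/2, 5/2, 0] (h[2] = 0 is the target).

h = [2.5000, 2.5000, 0.0000]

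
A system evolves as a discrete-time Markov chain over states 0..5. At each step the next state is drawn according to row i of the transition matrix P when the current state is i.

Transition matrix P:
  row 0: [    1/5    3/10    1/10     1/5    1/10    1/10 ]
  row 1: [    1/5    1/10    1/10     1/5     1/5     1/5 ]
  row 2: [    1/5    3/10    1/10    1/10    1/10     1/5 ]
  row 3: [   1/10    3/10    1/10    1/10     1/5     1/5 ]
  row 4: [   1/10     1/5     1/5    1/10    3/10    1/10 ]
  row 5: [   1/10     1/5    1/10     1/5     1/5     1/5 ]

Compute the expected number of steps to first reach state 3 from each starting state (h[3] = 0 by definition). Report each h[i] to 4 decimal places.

First-step conditioning: h[3] = 0; for i ≠ 3, h[i] = 1 + Σ_k P[i][k]·h[k].
  h[0] = 1 + 1/5·h[0] + 3/10·h[1] + 1/10·h[2] + 1/10·h[4] + 1/10·h[5]
  h[1] = 1 + 1/5·h[0] + 1/10·h[1] + 1/10·h[2] + 1/5·h[4] + 1/5·h[5]
  h[2] = 1 + 1/5·h[0] + 3/10·h[1] + 1/10·h[2] + 1/10·h[4] + 1/5·h[5]
  h[4] = 1 + 1/10·h[0] + 1/5·h[1] + 1/5·h[2] + 3/10·h[4] + 1/10·h[5]
  h[5] = 1 + 1/10·h[0] + 1/5·h[1] + 1/10·h[2] + 1/5·h[4] + 1/5·h[5]
Solving the 5×5 linear system over states ≠ 3 gives exactly h = [17618/3015, 1982/335, 2156/335, 0, 2224/335, 3572/603] (h[3] = 0 is the target).

h = [5.8434, 5.9164, 6.4358, 0.0000, 6.6388, 5.9237]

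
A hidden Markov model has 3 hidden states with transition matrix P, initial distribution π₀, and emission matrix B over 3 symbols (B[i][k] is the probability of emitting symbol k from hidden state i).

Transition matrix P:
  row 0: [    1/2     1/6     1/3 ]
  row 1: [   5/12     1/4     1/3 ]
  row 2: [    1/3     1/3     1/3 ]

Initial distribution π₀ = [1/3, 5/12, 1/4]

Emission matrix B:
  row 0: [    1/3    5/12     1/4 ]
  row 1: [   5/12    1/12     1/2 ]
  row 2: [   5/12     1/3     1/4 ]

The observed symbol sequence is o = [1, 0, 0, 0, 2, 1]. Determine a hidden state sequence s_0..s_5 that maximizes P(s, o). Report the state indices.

path = [0, 0, 0, 0, 0, 0]

t=0: δ = [1.389e-01, 3.472e-02, 8.333e-02]  (obs o_0=1)
t=1: δ = [2.315e-02, 1.157e-02, 1.929e-02]  ψ = [0, 2, 0]  (obs o_1=0)
t=2: δ = [3.858e-03, 2.679e-03, 3.215e-03]  ψ = [0, 2, 0]  (obs o_2=0)
t=3: δ = [6.430e-04, 4.465e-04, 5.358e-04]  ψ = [0, 2, 0]  (obs o_3=0)
t=4: δ = [8.038e-05, 8.931e-05, 5.358e-05]  ψ = [0, 2, 0]  (obs o_4=2)
t=5: δ = [1.674e-05, 1.861e-06, 9.923e-06]  ψ = [0, 1, 1]  (obs o_5=1)
backtrack: best end state = 0; path = [0, 0, 0, 0, 0, 0]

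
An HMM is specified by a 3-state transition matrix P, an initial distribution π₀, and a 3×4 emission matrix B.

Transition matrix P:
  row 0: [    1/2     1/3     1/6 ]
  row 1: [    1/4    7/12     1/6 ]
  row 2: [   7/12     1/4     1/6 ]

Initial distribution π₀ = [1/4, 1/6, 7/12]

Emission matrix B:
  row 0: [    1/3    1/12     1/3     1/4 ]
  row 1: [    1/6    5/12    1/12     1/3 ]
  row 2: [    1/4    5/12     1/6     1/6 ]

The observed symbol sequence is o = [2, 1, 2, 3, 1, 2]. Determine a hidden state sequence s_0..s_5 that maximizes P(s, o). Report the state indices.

t=0: δ = [8.333e-02, 1.389e-02, 9.722e-02]  (obs o_0=2)
t=1: δ = [4.726e-03, 1.157e-02, 6.752e-03]  ψ = [2, 0, 2]  (obs o_1=1)
t=2: δ = [1.313e-03, 5.626e-04, 3.215e-04]  ψ = [2, 1, 1]  (obs o_2=2)
t=3: δ = [1.641e-04, 1.459e-04, 3.647e-05]  ψ = [0, 0, 0]  (obs o_3=3)
t=4: δ = [6.838e-06, 3.545e-05, 1.140e-05]  ψ = [0, 1, 0]  (obs o_4=1)
t=5: δ = [2.954e-06, 1.723e-06, 9.848e-07]  ψ = [1, 1, 1]  (obs o_5=2)
backtrack: best end state = 0; path = [2, 2, 0, 1, 1, 0]

path = [2, 2, 0, 1, 1, 0]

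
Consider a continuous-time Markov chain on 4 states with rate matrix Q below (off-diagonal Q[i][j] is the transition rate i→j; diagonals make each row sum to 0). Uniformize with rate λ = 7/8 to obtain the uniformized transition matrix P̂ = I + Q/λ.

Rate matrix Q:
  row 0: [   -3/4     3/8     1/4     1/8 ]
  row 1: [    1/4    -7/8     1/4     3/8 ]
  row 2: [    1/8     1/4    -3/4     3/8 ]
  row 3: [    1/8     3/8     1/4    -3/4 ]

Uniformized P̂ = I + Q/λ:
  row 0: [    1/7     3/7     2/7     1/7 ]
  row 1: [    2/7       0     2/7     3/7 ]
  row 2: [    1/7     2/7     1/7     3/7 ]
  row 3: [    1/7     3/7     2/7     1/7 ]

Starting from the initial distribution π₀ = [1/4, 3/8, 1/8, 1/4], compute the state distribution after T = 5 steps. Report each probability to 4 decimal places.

t=0: π = [0.2500, 0.3750, 0.1250, 0.2500]
t=1: π = [0.1964, 0.2500, 0.2679, 0.2857]
t=2: π = [0.1786, 0.2832, 0.2474, 0.2908]
t=3: π = [0.1833, 0.2719, 0.2504, 0.2945]
t=4: π = [0.1817, 0.2763, 0.2499, 0.2921]
t=5: π = [0.1823, 0.2745, 0.2500, 0.2932]

π = [0.1823, 0.2745, 0.2500, 0.2932]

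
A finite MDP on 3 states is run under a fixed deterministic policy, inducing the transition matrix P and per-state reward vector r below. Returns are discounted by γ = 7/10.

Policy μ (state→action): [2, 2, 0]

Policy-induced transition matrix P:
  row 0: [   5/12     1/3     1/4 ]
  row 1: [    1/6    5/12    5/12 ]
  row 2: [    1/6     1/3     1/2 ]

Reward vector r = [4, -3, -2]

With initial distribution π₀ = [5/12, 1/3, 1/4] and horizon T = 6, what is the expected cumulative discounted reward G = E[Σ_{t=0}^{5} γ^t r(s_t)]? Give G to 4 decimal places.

G = -1.5840

t=0: π = [0.4167, 0.3333, 0.2500], E[r] = 0.1667, γ^t·E[r] = 0.166667, running G = 0.166667
t=1: π = [0.2708, 0.3611, 0.3681], E[r] = -0.7361, γ^t·E[r] = -0.515278, running G = -0.348611
t=2: π = [0.2344, 0.3634, 0.4022], E[r] = -0.9572, γ^t·E[r] = -0.469016, running G = -0.817627
t=3: π = [0.2253, 0.3636, 0.4111], E[r] = -1.0121, γ^t·E[r] = -0.347135, running G = -1.164763
t=4: π = [0.2230, 0.3636, 0.4134], E[r] = -1.0257, γ^t·E[r] = -0.246281, running G = -1.411044
t=5: π = [0.2224, 0.3636, 0.4140], E[r] = -1.0292, γ^t·E[r] = -0.172972, running G = -1.584015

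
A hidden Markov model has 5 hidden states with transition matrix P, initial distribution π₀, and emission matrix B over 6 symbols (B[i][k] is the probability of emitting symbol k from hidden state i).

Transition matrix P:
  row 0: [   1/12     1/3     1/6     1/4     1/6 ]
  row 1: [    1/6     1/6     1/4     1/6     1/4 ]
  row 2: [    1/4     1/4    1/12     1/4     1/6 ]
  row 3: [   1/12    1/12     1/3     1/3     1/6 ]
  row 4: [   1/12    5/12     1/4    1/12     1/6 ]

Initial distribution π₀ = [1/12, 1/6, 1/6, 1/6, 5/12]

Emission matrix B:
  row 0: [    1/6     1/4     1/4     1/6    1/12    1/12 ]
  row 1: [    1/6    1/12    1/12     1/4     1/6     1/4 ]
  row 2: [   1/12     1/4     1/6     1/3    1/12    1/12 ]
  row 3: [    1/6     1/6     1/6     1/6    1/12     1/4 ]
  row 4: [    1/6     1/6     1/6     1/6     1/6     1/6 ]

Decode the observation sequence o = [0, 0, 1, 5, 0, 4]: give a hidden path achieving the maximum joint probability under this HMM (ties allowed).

path = [4, 1, 4, 1, 4, 1]

t=0: δ = [1.389e-02, 2.778e-02, 1.389e-02, 2.778e-02, 6.944e-02]  (obs o_0=0)
t=1: δ = [9.645e-04, 4.823e-03, 1.447e-03, 1.543e-03, 1.929e-03]  ψ = [4, 4, 4, 3, 4]  (obs o_1=0)
t=2: δ = [2.009e-04, 6.698e-05, 3.014e-04, 1.340e-04, 2.009e-04]  ψ = [1, 1, 1, 1, 1]  (obs o_2=1)
t=3: δ = [6.279e-06, 2.093e-05, 4.186e-06, 1.884e-05, 8.372e-06]  ψ = [2, 4, 4, 2, 2]  (obs o_3=5)
t=4: δ = [5.814e-07, 5.814e-07, 5.233e-07, 1.047e-06, 8.721e-07]  ψ = [1, 1, 3, 3, 1]  (obs o_4=0)
t=5: δ = [1.090e-08, 6.056e-08, 2.907e-08, 2.907e-08, 2.907e-08]  ψ = [2, 4, 3, 3, 3]  (obs o_5=4)
backtrack: best end state = 1; path = [4, 1, 4, 1, 4, 1]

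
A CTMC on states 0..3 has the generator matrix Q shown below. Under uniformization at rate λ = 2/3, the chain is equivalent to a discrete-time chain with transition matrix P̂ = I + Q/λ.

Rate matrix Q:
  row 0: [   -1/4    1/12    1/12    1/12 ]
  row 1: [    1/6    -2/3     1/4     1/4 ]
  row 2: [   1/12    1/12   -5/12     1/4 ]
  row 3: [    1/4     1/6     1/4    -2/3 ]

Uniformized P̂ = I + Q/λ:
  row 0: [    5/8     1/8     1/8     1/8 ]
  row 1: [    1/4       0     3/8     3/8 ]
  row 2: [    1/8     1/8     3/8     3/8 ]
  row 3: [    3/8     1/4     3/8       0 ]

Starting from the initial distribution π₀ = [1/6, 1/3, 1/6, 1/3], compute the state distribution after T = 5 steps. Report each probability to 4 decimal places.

t=0: π = [0.1667, 0.3333, 0.1667, 0.3333]
t=1: π = [0.3333, 0.1250, 0.3333, 0.2083]
t=2: π = [0.3594, 0.1354, 0.2917, 0.2135]
t=3: π = [0.3750, 0.1348, 0.2852, 0.2051]
t=4: π = [0.3806, 0.1338, 0.2813, 0.2043]
t=5: π = [0.3831, 0.1338, 0.2798, 0.2032]

π = [0.3831, 0.1338, 0.2798, 0.2032]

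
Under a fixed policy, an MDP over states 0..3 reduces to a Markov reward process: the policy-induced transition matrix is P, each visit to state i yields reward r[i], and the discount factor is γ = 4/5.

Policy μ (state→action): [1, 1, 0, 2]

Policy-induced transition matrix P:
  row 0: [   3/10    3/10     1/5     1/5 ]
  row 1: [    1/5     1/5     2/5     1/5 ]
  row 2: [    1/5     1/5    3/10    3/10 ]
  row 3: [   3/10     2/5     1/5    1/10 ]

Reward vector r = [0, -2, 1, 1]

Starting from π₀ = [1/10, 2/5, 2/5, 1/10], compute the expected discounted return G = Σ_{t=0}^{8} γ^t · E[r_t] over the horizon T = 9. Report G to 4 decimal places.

t=0: π = [0.1000, 0.4000, 0.4000, 0.1000], E[r] = -0.3000, γ^t·E[r] = -0.300000, running G = -0.300000
t=1: π = [0.2200, 0.2300, 0.3200, 0.2300], E[r] = 0.0900, γ^t·E[r] = 0.072000, running G = -0.228000
t=2: π = [0.2450, 0.2680, 0.2780, 0.2090], E[r] = -0.0490, γ^t·E[r] = -0.031360, running G = -0.259360
t=3: π = [0.2454, 0.2663, 0.2814, 0.2069], E[r] = -0.0443, γ^t·E[r] = -0.022682, running G = -0.282042
t=4: π = [0.2452, 0.2659, 0.2814, 0.2075], E[r] = -0.0430, γ^t·E[r] = -0.017609, running G = -0.299650
t=5: π = [0.2453, 0.2660, 0.2813, 0.2074], E[r] = -0.0433, γ^t·E[r] = -0.014191, running G = -0.313841
t=6: π = [0.2453, 0.2660, 0.2813, 0.2074], E[r] = -0.0433, γ^t·E[r] = -0.011347, running G = -0.325188
t=7: π = [0.2453, 0.2660, 0.2813, 0.2074], E[r] = -0.0433, γ^t·E[r] = -0.009077, running G = -0.334265
t=8: π = [0.2453, 0.2660, 0.2813, 0.2074], E[r] = -0.0433, γ^t·E[r] = -0.007262, running G = -0.341526

G = -0.3415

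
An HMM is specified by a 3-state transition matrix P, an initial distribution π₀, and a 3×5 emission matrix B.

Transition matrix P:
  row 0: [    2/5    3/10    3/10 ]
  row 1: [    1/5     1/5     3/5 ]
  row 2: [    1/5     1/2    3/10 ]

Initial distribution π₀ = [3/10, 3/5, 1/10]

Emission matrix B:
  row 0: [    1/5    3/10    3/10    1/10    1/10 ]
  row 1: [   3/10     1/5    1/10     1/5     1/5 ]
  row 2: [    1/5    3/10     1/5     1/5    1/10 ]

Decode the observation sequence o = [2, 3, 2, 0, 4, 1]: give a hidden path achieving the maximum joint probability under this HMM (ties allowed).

t=0: δ = [9.000e-02, 6.000e-02, 2.000e-02]  (obs o_0=2)
t=1: δ = [3.600e-03, 5.400e-03, 7.200e-03]  ψ = [0, 0, 1]  (obs o_1=3)
t=2: δ = [4.320e-04, 3.600e-04, 6.480e-04]  ψ = [0, 2, 1]  (obs o_2=2)
t=3: δ = [3.456e-05, 9.720e-05, 4.320e-05]  ψ = [0, 2, 1]  (obs o_3=0)
t=4: δ = [1.944e-06, 4.320e-06, 5.832e-06]  ψ = [1, 2, 1]  (obs o_4=4)
t=5: δ = [3.499e-07, 5.832e-07, 7.776e-07]  ψ = [2, 2, 1]  (obs o_5=1)
backtrack: best end state = 2; path = [1, 2, 1, 2, 1, 2]

path = [1, 2, 1, 2, 1, 2]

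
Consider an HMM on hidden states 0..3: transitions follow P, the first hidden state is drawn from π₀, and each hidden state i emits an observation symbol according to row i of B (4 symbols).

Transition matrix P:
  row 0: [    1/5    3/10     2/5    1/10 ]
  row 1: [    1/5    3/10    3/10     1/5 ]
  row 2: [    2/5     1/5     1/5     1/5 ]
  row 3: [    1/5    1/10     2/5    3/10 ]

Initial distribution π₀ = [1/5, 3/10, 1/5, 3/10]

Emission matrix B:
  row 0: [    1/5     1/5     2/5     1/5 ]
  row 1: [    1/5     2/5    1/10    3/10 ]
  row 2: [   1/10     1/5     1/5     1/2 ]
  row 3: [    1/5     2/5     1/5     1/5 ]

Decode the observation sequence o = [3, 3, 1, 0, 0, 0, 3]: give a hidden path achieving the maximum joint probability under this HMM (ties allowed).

path = [1, 2, 3, 3, 3, 3, 2]

t=0: δ = [4.000e-02, 9.000e-02, 1.000e-01, 6.000e-02]  (obs o_0=3)
t=1: δ = [8.000e-03, 8.100e-03, 1.350e-02, 4.000e-03]  ψ = [2, 1, 1, 2]  (obs o_1=3)
t=2: δ = [1.080e-03, 1.080e-03, 6.400e-04, 1.080e-03]  ψ = [2, 2, 0, 2]  (obs o_2=1)
t=3: δ = [5.120e-05, 6.480e-05, 4.320e-05, 6.480e-05]  ψ = [2, 0, 0, 3]  (obs o_3=0)
t=4: δ = [3.456e-06, 3.888e-06, 2.592e-06, 3.888e-06]  ψ = [2, 1, 3, 3]  (obs o_4=0)
t=5: δ = [2.074e-07, 2.333e-07, 1.555e-07, 2.333e-07]  ψ = [2, 1, 3, 3]  (obs o_5=0)
t=6: δ = [1.244e-08, 2.100e-08, 4.666e-08, 1.400e-08]  ψ = [2, 1, 3, 3]  (obs o_6=3)
backtrack: best end state = 2; path = [1, 2, 3, 3, 3, 3, 2]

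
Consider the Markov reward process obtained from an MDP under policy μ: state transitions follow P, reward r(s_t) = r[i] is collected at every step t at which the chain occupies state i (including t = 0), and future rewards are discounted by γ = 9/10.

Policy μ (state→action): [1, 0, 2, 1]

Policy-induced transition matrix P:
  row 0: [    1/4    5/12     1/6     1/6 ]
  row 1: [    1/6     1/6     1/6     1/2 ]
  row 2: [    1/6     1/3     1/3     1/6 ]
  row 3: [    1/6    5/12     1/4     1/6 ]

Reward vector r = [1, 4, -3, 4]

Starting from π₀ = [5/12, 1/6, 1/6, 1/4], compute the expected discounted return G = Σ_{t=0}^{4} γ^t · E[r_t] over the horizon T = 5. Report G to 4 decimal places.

G = 7.4054

t=0: π = [0.4167, 0.1667, 0.1667, 0.2500], E[r] = 1.5833, γ^t·E[r] = 1.583333, running G = 1.583333
t=1: π = [0.2014, 0.3611, 0.2153, 0.2222], E[r] = 1.8889, γ^t·E[r] = 1.700000, running G = 3.283333
t=2: π = [0.1834, 0.3084, 0.2211, 0.2870], E[r] = 1.9022, γ^t·E[r] = 1.540781, running G = 4.824115
t=3: π = [0.1820, 0.3211, 0.2274, 0.2695], E[r] = 1.8621, γ^t·E[r] = 1.357488, running G = 6.181603
t=4: π = [0.1818, 0.3174, 0.2270, 0.2737], E[r] = 1.8653, γ^t·E[r] = 1.223830, running G = 7.405433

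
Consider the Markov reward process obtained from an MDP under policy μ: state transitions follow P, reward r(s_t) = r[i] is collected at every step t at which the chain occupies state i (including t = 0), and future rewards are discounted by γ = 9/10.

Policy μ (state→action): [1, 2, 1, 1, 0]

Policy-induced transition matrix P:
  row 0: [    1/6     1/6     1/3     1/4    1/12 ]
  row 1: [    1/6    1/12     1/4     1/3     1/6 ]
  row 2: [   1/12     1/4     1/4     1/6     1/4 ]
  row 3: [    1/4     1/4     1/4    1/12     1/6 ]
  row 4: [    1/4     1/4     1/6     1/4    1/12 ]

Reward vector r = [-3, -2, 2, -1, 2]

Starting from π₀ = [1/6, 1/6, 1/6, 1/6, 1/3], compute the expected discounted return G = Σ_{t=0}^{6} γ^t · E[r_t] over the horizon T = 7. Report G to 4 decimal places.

G = -1.4846

t=0: π = [0.1667, 0.1667, 0.1667, 0.1667, 0.3333], E[r] = 0.0000, γ^t·E[r] = 0.000000, running G = 0.000000
t=1: π = [0.1944, 0.2083, 0.2361, 0.2222, 0.1389], E[r] = -0.4722, γ^t·E[r] = -0.425000, running G = -0.425000
t=2: π = [0.1771, 0.1991, 0.2546, 0.2106, 0.1586], E[r] = -0.3137, γ^t·E[r] = -0.254063, running G = -0.679063
t=3: π = [0.1762, 0.2021, 0.2515, 0.2103, 0.1599], E[r] = -0.3201, γ^t·E[r] = -0.233367, running G = -0.912430
t=4: π = [0.1766, 0.2016, 0.2514, 0.2108, 0.1596], E[r] = -0.3218, γ^t·E[r] = -0.211143, running G = -1.123573
t=5: π = [0.1766, 0.2017, 0.2514, 0.2107, 0.1596], E[r] = -0.3218, γ^t·E[r] = -0.190039, running G = -1.313612
t=6: π = [0.1766, 0.2017, 0.2514, 0.2107, 0.1596], E[r] = -0.3218, γ^t·E[r] = -0.171001, running G = -1.484612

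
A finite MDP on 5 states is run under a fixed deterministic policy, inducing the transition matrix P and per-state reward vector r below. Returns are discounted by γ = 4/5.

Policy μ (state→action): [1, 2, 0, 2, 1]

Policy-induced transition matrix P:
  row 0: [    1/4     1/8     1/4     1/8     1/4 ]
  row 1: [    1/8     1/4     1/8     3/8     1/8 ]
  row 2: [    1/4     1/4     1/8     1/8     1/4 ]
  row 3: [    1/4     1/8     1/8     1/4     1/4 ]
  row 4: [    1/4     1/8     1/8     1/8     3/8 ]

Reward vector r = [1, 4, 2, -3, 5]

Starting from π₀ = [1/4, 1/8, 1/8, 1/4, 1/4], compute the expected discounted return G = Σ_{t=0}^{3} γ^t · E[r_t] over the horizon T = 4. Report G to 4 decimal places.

t=0: π = [0.2500, 0.1250, 0.1250, 0.2500, 0.2500], E[r] = 1.5000, γ^t·E[r] = 1.500000, running G = 1.500000
t=1: π = [0.2344, 0.1563, 0.1563, 0.1875, 0.2656], E[r] = 1.9375, γ^t·E[r] = 1.550000, running G = 3.050000
t=2: π = [0.2305, 0.1641, 0.1543, 0.1875, 0.2637], E[r] = 1.9512, γ^t·E[r] = 1.248750, running G = 4.298750
t=3: π = [0.2295, 0.1648, 0.1538, 0.1895, 0.2625], E[r] = 1.9402, γ^t·E[r] = 0.993375, running G = 5.292125

G = 5.2921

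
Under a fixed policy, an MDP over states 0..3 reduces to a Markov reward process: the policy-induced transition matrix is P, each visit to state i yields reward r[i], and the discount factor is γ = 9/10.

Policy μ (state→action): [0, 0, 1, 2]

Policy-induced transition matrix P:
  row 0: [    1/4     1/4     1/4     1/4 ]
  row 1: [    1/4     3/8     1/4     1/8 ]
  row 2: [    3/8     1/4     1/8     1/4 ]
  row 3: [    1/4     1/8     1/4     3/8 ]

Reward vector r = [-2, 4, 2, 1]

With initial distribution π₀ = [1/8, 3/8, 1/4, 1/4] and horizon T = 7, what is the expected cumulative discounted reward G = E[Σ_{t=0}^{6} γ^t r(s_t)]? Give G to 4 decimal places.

t=0: π = [0.1250, 0.3750, 0.2500, 0.2500], E[r] = 2.0000, γ^t·E[r] = 2.000000, running G = 2.000000
t=1: π = [0.2813, 0.2656, 0.2188, 0.2344], E[r] = 1.1719, γ^t·E[r] = 1.054688, running G = 3.054688
t=2: π = [0.2773, 0.2539, 0.2227, 0.2461], E[r] = 1.1523, γ^t·E[r] = 0.933398, running G = 3.988086
t=3: π = [0.2778, 0.2510, 0.2222, 0.2490], E[r] = 1.1416, γ^t·E[r] = 0.832228, running G = 4.820313
t=4: π = [0.2778, 0.2502, 0.2222, 0.2498], E[r] = 1.1396, γ^t·E[r] = 0.747723, running G = 5.568037
t=5: π = [0.2778, 0.2501, 0.2222, 0.2499], E[r] = 1.1391, γ^t·E[r] = 0.672609, running G = 6.240645
t=6: π = [0.2778, 0.2500, 0.2222, 0.2500], E[r] = 1.1389, γ^t·E[r] = 0.605277, running G = 6.845922

G = 6.8459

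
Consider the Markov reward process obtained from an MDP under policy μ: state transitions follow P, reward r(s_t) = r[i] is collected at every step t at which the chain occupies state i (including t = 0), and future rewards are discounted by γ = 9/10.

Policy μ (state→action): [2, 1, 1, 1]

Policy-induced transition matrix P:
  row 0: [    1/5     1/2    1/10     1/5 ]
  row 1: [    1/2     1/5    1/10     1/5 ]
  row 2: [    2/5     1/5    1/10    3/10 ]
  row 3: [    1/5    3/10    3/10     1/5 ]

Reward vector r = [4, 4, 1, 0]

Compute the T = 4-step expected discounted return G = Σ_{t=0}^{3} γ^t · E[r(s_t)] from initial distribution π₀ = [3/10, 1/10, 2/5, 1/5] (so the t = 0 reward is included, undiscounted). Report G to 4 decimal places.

G = 8.5223

t=0: π = [0.3000, 0.1000, 0.4000, 0.2000], E[r] = 2.0000, γ^t·E[r] = 2.000000, running G = 2.000000
t=1: π = [0.3100, 0.3100, 0.1400, 0.2400], E[r] = 2.6200, γ^t·E[r] = 2.358000, running G = 4.358000
t=2: π = [0.3210, 0.3170, 0.1480, 0.2140], E[r] = 2.7000, γ^t·E[r] = 2.187000, running G = 6.545000
t=3: π = [0.3247, 0.3177, 0.1428, 0.2148], E[r] = 2.7124, γ^t·E[r] = 1.977340, running G = 8.522340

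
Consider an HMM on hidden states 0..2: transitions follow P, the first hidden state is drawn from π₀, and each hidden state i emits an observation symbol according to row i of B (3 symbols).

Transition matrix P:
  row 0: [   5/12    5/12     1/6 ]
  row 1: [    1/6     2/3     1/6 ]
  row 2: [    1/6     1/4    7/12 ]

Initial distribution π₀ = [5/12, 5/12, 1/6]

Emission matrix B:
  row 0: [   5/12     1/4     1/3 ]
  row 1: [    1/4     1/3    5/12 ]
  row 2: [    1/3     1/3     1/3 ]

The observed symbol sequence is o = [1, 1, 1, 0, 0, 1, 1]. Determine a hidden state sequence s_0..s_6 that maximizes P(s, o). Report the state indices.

t=0: δ = [1.042e-01, 1.389e-01, 5.556e-02]  (obs o_0=1)
t=1: δ = [1.085e-02, 3.086e-02, 1.080e-02]  ψ = [0, 1, 2]  (obs o_1=1)
t=2: δ = [1.286e-03, 6.859e-03, 2.100e-03]  ψ = [1, 1, 2]  (obs o_2=1)
t=3: δ = [4.763e-04, 1.143e-03, 4.084e-04]  ψ = [1, 1, 2]  (obs o_3=0)
t=4: δ = [8.269e-05, 1.905e-04, 7.942e-05]  ψ = [0, 1, 2]  (obs o_4=0)
t=5: δ = [8.614e-06, 4.234e-05, 1.544e-05]  ψ = [0, 1, 2]  (obs o_5=1)
t=6: δ = [1.764e-06, 9.408e-06, 3.003e-06]  ψ = [1, 1, 2]  (obs o_6=1)
backtrack: best end state = 1; path = [1, 1, 1, 1, 1, 1, 1]

path = [1, 1, 1, 1, 1, 1, 1]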